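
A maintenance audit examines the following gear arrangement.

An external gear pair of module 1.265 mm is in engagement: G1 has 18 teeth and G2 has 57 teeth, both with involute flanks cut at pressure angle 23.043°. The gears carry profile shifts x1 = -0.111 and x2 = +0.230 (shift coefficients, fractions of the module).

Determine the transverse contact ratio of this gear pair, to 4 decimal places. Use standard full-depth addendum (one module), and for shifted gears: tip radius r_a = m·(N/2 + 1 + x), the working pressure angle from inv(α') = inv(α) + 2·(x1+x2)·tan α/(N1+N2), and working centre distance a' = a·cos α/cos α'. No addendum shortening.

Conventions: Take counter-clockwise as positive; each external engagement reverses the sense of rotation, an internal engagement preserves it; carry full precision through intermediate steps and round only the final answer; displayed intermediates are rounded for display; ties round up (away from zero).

topology: single-mesh involute geometry — m = 1.265, 18T/57T pair
base radii: r_b1 = 10.476606, r_b2 = 33.175920
tip radii: r_a1 = 12.509585, r_a2 = 37.608450
inv(α') = inv(23.043°) + 2·(-0.111+0.230)·tan α/(18+57) = 0.02453441  ⇒  α' = 23.46187°
a' = a·cos α / cos α' = 47.4375·cos 23.043°/cos 23.46187° = 47.586749
action lengths: √(r_a1²−r_b1²) = 6.835967, √(r_a2²−r_b2²) = 17.713098
base pitch p_b = π·m·cos α = 3.657025
CR = (6.835967 + 17.713098 − 47.586749·sin 23.46187°)/3.657025 = 1.532103
contact ratio ≈ 1.5321

1.5321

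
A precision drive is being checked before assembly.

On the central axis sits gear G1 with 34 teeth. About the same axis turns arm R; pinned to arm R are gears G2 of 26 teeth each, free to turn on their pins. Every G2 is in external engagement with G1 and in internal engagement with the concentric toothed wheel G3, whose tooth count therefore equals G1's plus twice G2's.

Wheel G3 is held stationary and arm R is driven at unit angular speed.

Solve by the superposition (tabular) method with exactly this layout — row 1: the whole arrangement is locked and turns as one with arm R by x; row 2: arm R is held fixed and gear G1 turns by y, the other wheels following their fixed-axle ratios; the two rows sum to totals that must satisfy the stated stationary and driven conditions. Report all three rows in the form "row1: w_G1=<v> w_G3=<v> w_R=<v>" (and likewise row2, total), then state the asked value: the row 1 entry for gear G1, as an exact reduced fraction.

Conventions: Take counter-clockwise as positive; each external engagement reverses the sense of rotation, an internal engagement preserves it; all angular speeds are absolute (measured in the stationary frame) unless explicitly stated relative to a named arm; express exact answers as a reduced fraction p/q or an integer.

row1: w_G1=1 w_G3=1 w_R=1
row2: w_G1=43/17 w_G3=-1 w_R=0
total: w_G1=60/17 w_G3=0 w_R=1
asked value: 1

recognized (axles ride arm R): planetary set, 34/26/86 teeth
row 1 — lock + rotate with arm: ω_sun = ω_ring = ω_arm = x
row 2: sun turns y, ring = −(34/86)·y, arm 0
boundary: total ω_ring = x − (34/86)·y = 0 and total ω_arm = x = 1  ⇒  y = 43/17, x = 1
row 2 ring = −(34/86)·43/17 = -1
totals (row 1 + row 2): sun 1 + 43/17 = 60/17, ring 1 + (-1) = 0, arm 1 + 0 = 1
asked cell (row1, sun) = 1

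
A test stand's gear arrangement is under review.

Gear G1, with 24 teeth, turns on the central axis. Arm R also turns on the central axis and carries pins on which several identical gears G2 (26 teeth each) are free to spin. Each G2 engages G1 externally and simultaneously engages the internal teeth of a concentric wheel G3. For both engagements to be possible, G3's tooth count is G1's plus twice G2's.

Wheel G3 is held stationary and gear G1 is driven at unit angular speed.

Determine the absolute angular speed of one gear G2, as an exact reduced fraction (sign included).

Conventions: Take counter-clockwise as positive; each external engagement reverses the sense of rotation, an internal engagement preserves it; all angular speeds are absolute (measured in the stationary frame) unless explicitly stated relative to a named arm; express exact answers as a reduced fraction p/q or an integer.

-6/13

planetary set (24T centre, 26T on arm, 76T internal) — Willis relation
ring teeth: 24 + 2·26 = 76
24(ω_sun−ω_arm) = −76(ω_ring−ω_arm),  ω_ring = 0, ω_sun = 1
24(1−ω_arm) = −76(0−ω_arm)  ⇒  100·ω_arm = 24  ⇒  ω_arm = 6/25
sun–planet mesh: 24·(1−6/25) = −26·(ω_p−ω_arm)  ⇒  ω_p−ω_arm = -228/325
ω_p = 6/25 − 228/325 = -6/13
exact speed ratio = -6/13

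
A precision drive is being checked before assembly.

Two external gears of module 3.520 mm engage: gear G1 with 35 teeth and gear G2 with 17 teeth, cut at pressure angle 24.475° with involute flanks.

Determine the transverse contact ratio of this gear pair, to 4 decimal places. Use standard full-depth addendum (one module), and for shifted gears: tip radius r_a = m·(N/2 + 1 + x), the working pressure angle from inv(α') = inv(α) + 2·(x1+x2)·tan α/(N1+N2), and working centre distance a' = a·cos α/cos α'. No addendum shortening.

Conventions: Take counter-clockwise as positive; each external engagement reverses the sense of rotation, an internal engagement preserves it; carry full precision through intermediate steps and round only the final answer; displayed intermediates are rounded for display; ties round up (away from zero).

class = single-mesh tooth geometry [involute pair 35T × 17T, m = 3.520]
base radii: r_b1 = 56.064755, r_b2 = 27.231452
tip radii: r_a1 = 65.120000, r_a2 = 33.440000
no profile shift: α' = α, a' = a
action lengths: √(r_a1²−r_b1²) = 33.126389, √(r_a2²−r_b2²) = 19.408287
base pitch p_b = π·m·cos α = 10.064721
CR = (33.126389 + 19.408287 − 91.520000·sin 24.47500°)/10.064721 = 1.452429
contact ratio ≈ 1.4524

1.4524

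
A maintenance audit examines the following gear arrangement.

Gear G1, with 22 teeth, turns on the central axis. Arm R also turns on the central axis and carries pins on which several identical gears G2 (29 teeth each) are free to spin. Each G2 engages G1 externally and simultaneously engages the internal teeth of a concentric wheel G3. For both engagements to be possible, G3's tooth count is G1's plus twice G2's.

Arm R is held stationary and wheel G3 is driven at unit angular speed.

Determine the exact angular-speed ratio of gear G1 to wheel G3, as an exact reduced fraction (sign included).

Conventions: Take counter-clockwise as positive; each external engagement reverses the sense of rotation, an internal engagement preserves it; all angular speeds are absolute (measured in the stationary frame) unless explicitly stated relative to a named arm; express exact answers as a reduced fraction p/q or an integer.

recognized (axles ride arm R): planetary set, 22/29/80 teeth
ring teeth: 22 + 2·29 = 80
22(ω_sun−ω_arm) = −80(ω_ring−ω_arm),  ω_arm = 0, ω_ring = 1
ω_sun = 0 − (80/22)(1−0) = -40/11
ω_out/ω_in = -40/11

-40/11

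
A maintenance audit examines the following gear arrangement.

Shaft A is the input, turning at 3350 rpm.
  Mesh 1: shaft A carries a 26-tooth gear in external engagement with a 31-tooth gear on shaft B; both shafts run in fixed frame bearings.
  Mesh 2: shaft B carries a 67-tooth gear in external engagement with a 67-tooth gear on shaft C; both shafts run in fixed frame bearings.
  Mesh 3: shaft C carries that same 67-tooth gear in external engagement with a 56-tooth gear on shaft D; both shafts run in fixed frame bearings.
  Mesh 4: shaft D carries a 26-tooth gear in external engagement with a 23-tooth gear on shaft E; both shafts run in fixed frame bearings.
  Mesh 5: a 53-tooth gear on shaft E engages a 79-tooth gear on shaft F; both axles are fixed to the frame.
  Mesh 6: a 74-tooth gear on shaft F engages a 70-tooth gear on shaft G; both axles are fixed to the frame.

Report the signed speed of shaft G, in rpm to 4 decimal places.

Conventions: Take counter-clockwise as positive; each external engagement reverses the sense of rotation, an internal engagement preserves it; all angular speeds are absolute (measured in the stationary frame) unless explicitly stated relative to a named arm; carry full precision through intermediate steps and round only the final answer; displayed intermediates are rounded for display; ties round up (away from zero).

recognized (7 fixed axles, 6 meshes): fixed-axis compound train
mesh 1 [26T→31T]: ω = 3350.0000×26/31 = 2809.6774 rpm, sense flips to −
mesh 2 [67T→67T]: ω = 2809.6774×67/67 = 2809.6774 rpm, sense flips to +
mesh 3 [67T→56T]: ω = 2809.6774×67/56 = 3361.5783 rpm, sense flips to −
mesh 4 [26T→23T]: ω = 3361.5783×26/23 = 3800.0451 rpm, sense flips to +
mesh 5 [53T→79T]: ω = 3800.0451×53/79 = 2549.3973 rpm, sense flips to −
mesh 6 [74T→70T]: ω = 2549.3973×74/70 = 2695.0772 rpm, sense flips to +
signed output speed = +2695.0772 rpm

+2695.0772 rpm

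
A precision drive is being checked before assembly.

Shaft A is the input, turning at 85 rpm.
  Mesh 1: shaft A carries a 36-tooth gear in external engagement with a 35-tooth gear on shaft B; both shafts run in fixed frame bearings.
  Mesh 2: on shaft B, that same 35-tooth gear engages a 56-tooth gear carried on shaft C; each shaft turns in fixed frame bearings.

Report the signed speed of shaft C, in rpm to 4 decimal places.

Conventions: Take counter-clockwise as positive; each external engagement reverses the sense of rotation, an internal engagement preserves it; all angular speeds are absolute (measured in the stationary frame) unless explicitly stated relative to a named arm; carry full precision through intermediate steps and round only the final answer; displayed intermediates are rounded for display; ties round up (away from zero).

+54.6429 rpm

2-mesh fixed-axis compound train (all bearings frame-fixed)
mesh 1 [36T→35T]: ω = 85.0000×36/35 = 87.4286 rpm, sense flips to −
mesh 2 [35T→56T]: ω = 87.4286×35/56 = 54.6429 rpm, sense flips to +
signed output speed = +54.6429 rpm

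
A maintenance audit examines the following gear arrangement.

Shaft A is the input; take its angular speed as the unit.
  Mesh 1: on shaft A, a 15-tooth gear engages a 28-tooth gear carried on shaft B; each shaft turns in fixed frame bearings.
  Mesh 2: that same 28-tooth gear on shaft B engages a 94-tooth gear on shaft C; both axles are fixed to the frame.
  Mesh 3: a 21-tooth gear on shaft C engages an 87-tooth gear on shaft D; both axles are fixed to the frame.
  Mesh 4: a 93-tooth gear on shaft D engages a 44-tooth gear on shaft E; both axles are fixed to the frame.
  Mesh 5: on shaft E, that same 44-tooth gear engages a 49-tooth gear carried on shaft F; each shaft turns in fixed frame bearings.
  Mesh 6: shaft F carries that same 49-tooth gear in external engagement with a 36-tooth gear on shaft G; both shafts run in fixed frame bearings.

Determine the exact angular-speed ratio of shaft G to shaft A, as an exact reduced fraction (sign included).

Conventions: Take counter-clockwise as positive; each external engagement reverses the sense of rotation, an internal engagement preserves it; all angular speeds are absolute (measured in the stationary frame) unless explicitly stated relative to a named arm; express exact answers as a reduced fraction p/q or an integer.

1085/10904

class = fixed-axis compound train [6 meshes; 6 ratios multiply, 6 sense flips]
mesh 1 [15T→28T]: running ratio 15/28, sense −
mesh 2 [28T→94T]: running ratio 15/94, sense +
mesh 3 [21T→87T]: running ratio 105/2726, sense −
mesh 4 [93T→44T]: running ratio 9765/119944, sense +
mesh 5 [44T→49T]: running ratio 1395/19082, sense −
mesh 6 [49T→36T]: running ratio 1085/10904, sense +
ω_out/ω_in = 1085/10904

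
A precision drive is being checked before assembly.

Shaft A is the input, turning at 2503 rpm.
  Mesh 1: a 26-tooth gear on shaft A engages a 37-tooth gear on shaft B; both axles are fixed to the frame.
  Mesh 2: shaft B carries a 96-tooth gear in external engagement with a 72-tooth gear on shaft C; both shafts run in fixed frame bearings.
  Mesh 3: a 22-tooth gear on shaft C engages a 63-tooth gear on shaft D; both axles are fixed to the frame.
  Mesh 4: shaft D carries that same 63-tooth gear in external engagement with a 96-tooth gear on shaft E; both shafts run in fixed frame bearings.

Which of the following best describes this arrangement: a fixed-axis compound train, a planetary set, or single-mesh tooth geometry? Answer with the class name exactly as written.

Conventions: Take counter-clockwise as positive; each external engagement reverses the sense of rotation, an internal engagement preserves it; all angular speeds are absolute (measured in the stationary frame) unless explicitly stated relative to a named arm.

fixed-axis compound train

topology: fixed-axis compound train — 4 meshes, A→E
classification: fixed-axis compound train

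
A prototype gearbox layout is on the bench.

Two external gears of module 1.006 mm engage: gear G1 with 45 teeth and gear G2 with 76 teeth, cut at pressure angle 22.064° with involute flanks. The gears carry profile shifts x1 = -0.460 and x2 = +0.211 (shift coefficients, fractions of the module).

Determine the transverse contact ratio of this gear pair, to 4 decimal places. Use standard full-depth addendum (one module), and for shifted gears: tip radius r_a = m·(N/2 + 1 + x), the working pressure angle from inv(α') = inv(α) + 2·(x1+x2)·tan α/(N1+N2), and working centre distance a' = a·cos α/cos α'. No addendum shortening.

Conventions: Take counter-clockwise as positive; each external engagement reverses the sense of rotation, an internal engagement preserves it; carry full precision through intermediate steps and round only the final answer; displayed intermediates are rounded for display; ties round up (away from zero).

class = single-mesh tooth geometry [involute pair 45T × 76T, m = 1.006]
base radii: r_b1 = 20.977322, r_b2 = 35.428366
tip radii: r_a1 = 23.178240, r_a2 = 39.446266
inv(α') = inv(22.064°) + 2·(-0.460+0.211)·tan α/(45+76) = 0.01856851  ⇒  α' = 21.46442°
a' = a·cos α / cos α' = 60.8630·cos 22.064°/cos 21.46442° = 60.609245
action lengths: √(r_a1²−r_b1²) = 9.858132, √(r_a2²−r_b2²) = 17.344704
base pitch p_b = π·m·cos α = 2.928987
CR = (9.858132 + 17.344704 − 60.609245·sin 21.46442°)/2.928987 = 1.715438
contact ratio ≈ 1.7154

1.7154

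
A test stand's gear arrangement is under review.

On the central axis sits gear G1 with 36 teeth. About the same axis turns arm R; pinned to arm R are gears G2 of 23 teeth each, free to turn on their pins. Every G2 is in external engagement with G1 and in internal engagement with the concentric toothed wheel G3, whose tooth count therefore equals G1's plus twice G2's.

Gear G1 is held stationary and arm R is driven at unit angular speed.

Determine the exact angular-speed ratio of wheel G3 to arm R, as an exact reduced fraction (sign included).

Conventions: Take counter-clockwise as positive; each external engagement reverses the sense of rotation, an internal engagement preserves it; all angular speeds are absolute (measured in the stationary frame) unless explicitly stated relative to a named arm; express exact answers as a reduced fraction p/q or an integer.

recognized (axles ride arm R): planetary set, 36/23/82 teeth
ring teeth: 36 + 2·23 = 82
36(ω_sun−ω_arm) = −82(ω_ring−ω_arm),  ω_sun = 0, ω_arm = 1
ω_ring = 1 − (36/82)(0−1) = 59/41
ω_out/ω_in = 59/41

59/41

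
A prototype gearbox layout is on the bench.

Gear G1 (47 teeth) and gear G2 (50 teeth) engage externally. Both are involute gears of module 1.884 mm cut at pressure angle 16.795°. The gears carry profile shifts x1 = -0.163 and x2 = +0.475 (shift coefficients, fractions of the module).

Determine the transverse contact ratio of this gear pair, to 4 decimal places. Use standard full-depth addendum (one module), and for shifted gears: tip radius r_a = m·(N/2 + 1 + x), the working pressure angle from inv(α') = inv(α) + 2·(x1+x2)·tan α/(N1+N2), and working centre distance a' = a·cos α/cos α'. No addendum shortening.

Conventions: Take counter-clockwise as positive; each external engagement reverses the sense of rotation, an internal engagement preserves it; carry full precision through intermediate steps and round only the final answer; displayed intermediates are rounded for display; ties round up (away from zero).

single-mesh involute tooth geometry (47T engaging 50T at module 1.884)
base radii: r_b1 = 42.385480, r_b2 = 45.090936
tip radii: r_a1 = 45.850908, r_a2 = 49.878900
inv(α') = inv(16.795°) + 2·(-0.163+0.475)·tan α/(47+50) = 0.01063616  ⇒  α' = 17.93228°
a' = a·cos α / cos α' = 91.3740·cos 16.795°/cos 17.93228° = 91.942903
action lengths: √(r_a1²−r_b1²) = 17.486476, √(r_a2²−r_b2²) = 21.323980
base pitch p_b = π·m·cos α = 5.666294
CR = (17.486476 + 21.323980 − 91.942903·sin 17.93228°)/5.666294 = 1.853399
contact ratio ≈ 1.8534

1.8534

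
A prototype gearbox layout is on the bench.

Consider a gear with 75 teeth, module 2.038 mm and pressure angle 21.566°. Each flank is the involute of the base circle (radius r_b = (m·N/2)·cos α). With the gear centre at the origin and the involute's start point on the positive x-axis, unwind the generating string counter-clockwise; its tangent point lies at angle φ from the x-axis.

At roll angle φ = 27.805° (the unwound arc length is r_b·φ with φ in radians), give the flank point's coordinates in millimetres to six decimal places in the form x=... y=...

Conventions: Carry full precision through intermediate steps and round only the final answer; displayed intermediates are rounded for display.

x=78.957758 y=2.644436

recognized (one wheel, involute flank): single-mesh tooth geometry, m = 2.038, N = 75
pitch radius r_p = m·N/2 = 2.038·75/2 = 76.425000
base radius r_b = r_p·cos α = 76.425000·cos 21.566° = 71.074850
roll angle φ = 27.805° = 0.48528880 rad
x = r_b·(cos φ + φ·sin φ) = 78.957758
y = r_b·(sin φ − φ·cos φ) = 2.644436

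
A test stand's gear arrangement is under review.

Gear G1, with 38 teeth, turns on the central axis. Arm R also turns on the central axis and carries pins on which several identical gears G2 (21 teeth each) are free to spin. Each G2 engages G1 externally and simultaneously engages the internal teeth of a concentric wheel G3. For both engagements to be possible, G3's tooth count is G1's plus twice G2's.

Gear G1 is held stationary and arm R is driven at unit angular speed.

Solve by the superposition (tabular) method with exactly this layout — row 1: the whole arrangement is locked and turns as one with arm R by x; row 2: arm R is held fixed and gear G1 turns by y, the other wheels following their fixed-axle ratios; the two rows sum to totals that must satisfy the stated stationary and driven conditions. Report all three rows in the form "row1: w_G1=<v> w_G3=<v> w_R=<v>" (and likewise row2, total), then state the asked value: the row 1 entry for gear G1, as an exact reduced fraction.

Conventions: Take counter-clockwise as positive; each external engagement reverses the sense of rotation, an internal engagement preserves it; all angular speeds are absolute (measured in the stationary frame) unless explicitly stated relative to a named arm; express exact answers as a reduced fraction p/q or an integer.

row1: w_G1=1 w_G3=1 w_R=1
row2: w_G1=-1 w_G3=19/40 w_R=0
total: w_G1=0 w_G3=59/40 w_R=1
asked value: 1

topology: planetary set — G1 38T / G2 21T / G3 80T, arm = carrier (Willis)
row 1 — lock + rotate with arm: ω_sun = ω_ring = ω_arm = x
row 2: sun turns y, ring = −(38/80)·y, arm 0
boundary: total ω_sun = x + y = 0 and total ω_arm = x = 1  ⇒  y = -1, x = 1
row 2 ring = −(38/80)·(-1) = 19/40
totals (row 1 + row 2): sun 1 + (-1) = 0, ring 1 + 19/40 = 59/40, arm 1 + 0 = 1
asked cell (row1, sun) = 1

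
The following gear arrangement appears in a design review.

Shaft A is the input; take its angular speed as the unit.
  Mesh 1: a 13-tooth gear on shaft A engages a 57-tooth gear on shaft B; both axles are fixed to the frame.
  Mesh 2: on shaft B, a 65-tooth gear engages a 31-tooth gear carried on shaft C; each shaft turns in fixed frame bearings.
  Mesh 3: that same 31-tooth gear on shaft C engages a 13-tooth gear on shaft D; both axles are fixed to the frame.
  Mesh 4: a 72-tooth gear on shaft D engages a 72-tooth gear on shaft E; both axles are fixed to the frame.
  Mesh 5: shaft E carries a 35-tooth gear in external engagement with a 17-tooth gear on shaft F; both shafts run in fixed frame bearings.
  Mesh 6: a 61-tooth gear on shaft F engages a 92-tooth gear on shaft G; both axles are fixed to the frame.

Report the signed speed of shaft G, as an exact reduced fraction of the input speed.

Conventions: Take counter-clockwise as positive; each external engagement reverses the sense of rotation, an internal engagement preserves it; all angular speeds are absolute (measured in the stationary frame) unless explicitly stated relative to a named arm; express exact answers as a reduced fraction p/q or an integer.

6-mesh fixed-axis compound train (all bearings frame-fixed)
mesh 1 [13T→57T]: |ω|/ω_in = 1×13/57 = 13/57, sense flips to −
mesh 2 [65T→31T]: |ω|/ω_in = (13/57)×65/31 = 845/1767, sense flips to +
mesh 3 [31T→13T]: |ω|/ω_in = (845/1767)×31/13 = 65/57, sense flips to −
mesh 4 [72T→72T]: |ω|/ω_in = (65/57)×72/72 = 65/57, sense flips to +
mesh 5 [35T→17T]: |ω|/ω_in = (65/57)×35/17 = 2275/969, sense flips to −
mesh 6 [61T→92T]: |ω|/ω_in = (2275/969)×61/92 = 138775/89148, sense flips to +
signed output speed (× input speed) = 138775/89148

138775/89148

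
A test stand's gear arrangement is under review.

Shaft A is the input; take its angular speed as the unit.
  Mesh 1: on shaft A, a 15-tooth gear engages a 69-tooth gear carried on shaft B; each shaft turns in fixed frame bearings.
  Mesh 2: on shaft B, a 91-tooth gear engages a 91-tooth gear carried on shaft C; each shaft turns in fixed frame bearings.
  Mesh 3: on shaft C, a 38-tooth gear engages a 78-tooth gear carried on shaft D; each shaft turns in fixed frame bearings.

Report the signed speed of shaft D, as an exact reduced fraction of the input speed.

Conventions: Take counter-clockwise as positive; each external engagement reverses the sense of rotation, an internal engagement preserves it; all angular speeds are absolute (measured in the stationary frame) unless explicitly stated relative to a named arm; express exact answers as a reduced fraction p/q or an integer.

-95/897

3-mesh fixed-axis compound train (all bearings frame-fixed)
mesh 1 [15T→69T]: |ω|/ω_in = 1×15/69 = 5/23, sense flips to −
mesh 2 [91T→91T]: |ω|/ω_in = (5/23)×91/91 = 5/23, sense flips to +
mesh 3 [38T→78T]: |ω|/ω_in = (5/23)×38/78 = 95/897, sense flips to −
signed output speed (× input speed) = -95/897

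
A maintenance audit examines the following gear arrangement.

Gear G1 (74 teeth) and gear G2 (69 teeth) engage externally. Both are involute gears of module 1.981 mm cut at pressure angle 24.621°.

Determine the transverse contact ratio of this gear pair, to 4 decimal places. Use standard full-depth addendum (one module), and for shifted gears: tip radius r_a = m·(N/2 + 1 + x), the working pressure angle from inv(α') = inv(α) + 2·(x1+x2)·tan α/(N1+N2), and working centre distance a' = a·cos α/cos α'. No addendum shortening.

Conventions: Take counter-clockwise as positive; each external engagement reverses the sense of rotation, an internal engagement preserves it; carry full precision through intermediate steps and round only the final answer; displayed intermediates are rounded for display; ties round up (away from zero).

recognized (one external pair, fixed centres): single-mesh tooth geometry, m = 1.981, N1 = 74, N2 = 69
base radii: r_b1 = 66.633091, r_b2 = 62.130855
tip radii: r_a1 = 75.278000, r_a2 = 70.325500
no profile shift: α' = α, a' = a
action lengths: √(r_a1²−r_b1²) = 35.025825, √(r_a2²−r_b2²) = 32.945906
base pitch p_b = π·m·cos α = 5.657676
CR = (35.025825 + 32.945906 − 141.641500·sin 24.62100°)/5.657676 = 1.584024
contact ratio ≈ 1.5840

1.5840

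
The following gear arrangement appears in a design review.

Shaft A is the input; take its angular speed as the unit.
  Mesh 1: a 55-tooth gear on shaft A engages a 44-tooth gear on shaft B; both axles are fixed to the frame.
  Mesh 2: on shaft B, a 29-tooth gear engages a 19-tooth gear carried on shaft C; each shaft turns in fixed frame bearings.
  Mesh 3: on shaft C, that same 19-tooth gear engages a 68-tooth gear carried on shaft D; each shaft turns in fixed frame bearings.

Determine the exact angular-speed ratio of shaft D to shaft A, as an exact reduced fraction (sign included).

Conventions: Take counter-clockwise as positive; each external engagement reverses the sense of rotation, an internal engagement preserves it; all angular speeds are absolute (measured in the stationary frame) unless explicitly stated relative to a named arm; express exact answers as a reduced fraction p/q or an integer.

class = fixed-axis compound train [3 meshes; 3 ratios multiply, 3 sense flips]
mesh 1 [55T→44T]: running ratio 5/4, sense −
mesh 2 [29T→19T]: running ratio 145/76, sense +
mesh 3 [19T→68T]: running ratio 145/272, sense −
ω_out/ω_in = -145/272

-145/272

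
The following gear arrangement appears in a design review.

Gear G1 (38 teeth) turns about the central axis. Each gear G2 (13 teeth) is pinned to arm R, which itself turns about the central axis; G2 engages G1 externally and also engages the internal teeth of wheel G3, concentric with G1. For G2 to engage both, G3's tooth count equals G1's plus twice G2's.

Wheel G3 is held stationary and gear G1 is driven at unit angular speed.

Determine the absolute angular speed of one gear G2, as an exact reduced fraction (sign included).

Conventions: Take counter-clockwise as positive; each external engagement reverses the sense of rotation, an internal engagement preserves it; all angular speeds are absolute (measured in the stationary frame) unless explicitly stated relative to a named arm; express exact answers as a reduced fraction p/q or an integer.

-19/13

topology: planetary set — G1 38T / G2 13T / G3 64T, arm = carrier (Willis)
ring teeth: 38 + 2·13 = 64
38(ω_sun−ω_arm) = −64(ω_ring−ω_arm),  ω_ring = 0, ω_sun = 1
38(1−ω_arm) = −64(0−ω_arm)  ⇒  102·ω_arm = 38  ⇒  ω_arm = 19/51
sun–planet mesh: 38·(1−19/51) = −13·(ω_p−ω_arm)  ⇒  ω_p−ω_arm = -1216/663
ω_p = 19/51 − 1216/663 = -19/13
exact speed ratio = -19/13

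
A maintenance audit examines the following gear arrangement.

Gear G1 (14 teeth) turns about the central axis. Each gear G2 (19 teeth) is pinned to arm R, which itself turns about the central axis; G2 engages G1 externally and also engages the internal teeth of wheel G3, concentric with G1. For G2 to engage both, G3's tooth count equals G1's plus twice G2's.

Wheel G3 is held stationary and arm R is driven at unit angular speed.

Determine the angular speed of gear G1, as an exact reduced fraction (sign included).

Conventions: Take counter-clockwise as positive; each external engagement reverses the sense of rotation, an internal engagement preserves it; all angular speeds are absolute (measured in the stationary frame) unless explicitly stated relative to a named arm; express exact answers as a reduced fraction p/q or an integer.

33/7

recognized (axles ride arm R): planetary set, 14/19/52 teeth
ring teeth: 14 + 2·19 = 52
14(ω_sun−ω_arm) = −52(ω_ring−ω_arm),  ω_ring = 0, ω_arm = 1
ω_sun = 1 − (52/14)(0−1) = 33/7
exact speed ratio = 33/7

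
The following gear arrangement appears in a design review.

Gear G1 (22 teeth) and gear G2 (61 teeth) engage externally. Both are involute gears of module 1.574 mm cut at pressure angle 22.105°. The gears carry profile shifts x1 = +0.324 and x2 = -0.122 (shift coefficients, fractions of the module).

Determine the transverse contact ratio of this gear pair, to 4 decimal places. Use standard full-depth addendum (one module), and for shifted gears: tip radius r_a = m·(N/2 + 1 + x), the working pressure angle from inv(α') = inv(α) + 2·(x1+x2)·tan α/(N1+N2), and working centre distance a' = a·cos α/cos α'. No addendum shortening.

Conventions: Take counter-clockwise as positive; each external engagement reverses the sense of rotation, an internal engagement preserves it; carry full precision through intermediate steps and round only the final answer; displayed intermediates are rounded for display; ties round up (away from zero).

1.5224

topology: single-mesh involute geometry — m = 1.574, 22T/61T pair
base radii: r_b1 = 16.041348, r_b2 = 44.478284
tip radii: r_a1 = 19.397976, r_a2 = 49.388972
inv(α') = inv(22.105°) + 2·(+0.324-0.122)·tan α/(22+61) = 0.02233149  ⇒  α' = 22.76924°
a' = a·cos α / cos α' = 65.3210·cos 22.105°/cos 22.76924° = 65.634454
action lengths: √(r_a1²−r_b1²) = 10.906724, √(r_a2²−r_b2²) = 21.469812
base pitch p_b = π·m·cos α = 4.581398
CR = (10.906724 + 21.469812 − 65.634454·sin 22.76924°)/4.581398 = 1.522385
contact ratio ≈ 1.5224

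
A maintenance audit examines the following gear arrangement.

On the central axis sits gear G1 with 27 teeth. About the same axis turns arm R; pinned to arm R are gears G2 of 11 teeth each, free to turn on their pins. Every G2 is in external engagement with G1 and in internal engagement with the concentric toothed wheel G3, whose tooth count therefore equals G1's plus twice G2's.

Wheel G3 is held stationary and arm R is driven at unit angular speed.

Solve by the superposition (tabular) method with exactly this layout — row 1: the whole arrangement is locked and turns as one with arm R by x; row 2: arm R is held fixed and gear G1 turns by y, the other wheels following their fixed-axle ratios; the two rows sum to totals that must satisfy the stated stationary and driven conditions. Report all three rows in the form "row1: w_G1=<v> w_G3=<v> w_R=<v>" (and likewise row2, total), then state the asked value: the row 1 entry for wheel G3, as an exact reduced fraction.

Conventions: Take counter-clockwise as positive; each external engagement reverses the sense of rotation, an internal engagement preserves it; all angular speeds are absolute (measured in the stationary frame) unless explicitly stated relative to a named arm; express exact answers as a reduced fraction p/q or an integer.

row1: w_G1=1 w_G3=1 w_R=1
row2: w_G1=49/27 w_G3=-1 w_R=0
total: w_G1=76/27 w_G3=0 w_R=1
asked value: 1

topology: planetary set — G1 27T / G2 11T / G3 49T, arm = carrier (Willis)
superposition row 1 [locked train]: every member turns x
row 2: sun turns y, ring = −(27/49)·y, arm 0
boundary: total ω_ring = x − (27/49)·y = 0 and total ω_arm = x = 1  ⇒  y = 49/27, x = 1
row 2 ring = −(27/49)·49/27 = -1
totals (row 1 + row 2): sun 1 + 49/27 = 76/27, ring 1 + (-1) = 0, arm 1 + 0 = 1
asked cell (row1, ring) = 1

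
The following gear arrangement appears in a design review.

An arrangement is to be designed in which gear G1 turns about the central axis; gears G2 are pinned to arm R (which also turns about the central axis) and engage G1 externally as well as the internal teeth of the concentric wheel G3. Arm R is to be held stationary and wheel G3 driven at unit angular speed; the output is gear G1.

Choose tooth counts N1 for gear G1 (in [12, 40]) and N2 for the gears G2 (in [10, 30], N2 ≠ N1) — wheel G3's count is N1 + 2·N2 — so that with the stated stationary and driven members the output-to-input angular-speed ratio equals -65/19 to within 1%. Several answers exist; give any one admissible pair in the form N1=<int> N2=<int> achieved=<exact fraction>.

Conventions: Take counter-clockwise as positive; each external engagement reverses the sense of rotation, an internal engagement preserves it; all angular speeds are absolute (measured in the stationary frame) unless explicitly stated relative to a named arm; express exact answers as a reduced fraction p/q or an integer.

class = planetary set [ratio -65/19 wanted; Willis about the carrier]
Willis with ω_arm = 0: ω_sun/ω_ring = −N3/N1; set equal to -65/19  ⇒  N3/N1 = −(-65/19) = 65/19
N3 = N1 + 2·N2  ⇒  N2/N1 = (N3/N1 − 1)/2 = (65/19 − 1)/2 = 23/19
smallest multiple with N1 ≥ 12 and N2 ≥ 10: k = 1  ⇒  N1 = 1·19 = 19, N2 = 1·23 = 23 (N1 ≤ 40, N2 ≤ 30, N2 ≠ N1 ✓), N3 = 19 + 2·23 = 65
check: −N3/N1 with N1 = 19, N3 = 65 gives -65/19; |achieved − target| = 0 ≤ 13/380 ✓

N1=19 N2=23 achieved=-65/19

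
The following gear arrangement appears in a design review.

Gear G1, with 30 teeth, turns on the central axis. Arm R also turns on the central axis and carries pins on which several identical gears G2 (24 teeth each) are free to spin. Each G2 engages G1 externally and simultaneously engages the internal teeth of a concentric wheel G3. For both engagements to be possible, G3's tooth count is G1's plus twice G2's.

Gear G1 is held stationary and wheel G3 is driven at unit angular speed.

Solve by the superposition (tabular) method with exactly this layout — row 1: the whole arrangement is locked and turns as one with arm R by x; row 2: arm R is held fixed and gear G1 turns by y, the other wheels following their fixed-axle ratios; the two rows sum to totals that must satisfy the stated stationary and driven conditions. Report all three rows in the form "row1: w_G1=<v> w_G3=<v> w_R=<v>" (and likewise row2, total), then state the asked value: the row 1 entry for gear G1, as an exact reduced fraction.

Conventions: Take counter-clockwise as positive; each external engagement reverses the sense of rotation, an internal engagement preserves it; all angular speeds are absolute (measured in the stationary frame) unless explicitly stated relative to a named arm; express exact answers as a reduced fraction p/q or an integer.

class = planetary set [G3 = 30+2·24 = 78; Willis about the carrier]
superposition row 1 [locked train]: every member turns x
row 2 (arm held, sun turns y): ω_ring = −(30/78)·y, ω_arm = 0
boundary: total ω_sun = x + y = 0 and total ω_ring = x − (30/78)·y = 1  ⇒  y = -13/18, x = 13/18
row 2 ring = −(30/78)·(-13/18) = 5/18
totals (row 1 + row 2): sun 13/18 + (-13/18) = 0, ring 13/18 + 5/18 = 1, arm 13/18 + 0 = 13/18
asked cell (row1, sun) = 13/18

row1: w_G1=13/18 w_G3=13/18 w_R=13/18
row2: w_G1=-13/18 w_G3=5/18 w_R=0
total: w_G1=0 w_G3=1 w_R=13/18
asked value: 13/18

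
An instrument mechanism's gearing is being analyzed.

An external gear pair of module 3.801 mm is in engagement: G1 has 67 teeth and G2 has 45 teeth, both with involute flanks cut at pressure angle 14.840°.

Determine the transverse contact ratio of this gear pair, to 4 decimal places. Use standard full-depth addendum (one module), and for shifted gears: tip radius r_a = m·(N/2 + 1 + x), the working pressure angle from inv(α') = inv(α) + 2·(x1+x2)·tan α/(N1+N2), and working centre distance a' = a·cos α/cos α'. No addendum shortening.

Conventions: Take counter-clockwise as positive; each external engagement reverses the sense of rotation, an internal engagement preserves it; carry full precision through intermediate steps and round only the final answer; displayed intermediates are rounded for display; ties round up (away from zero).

2.1264

topology: single-mesh involute geometry — m = 3.801, 67T/45T pair
base radii: r_b1 = 123.086268, r_b2 = 82.669881
tip radii: r_a1 = 131.134500, r_a2 = 89.323500
no profile shift: α' = α, a' = a
action lengths: √(r_a1²−r_b1²) = 45.233038, √(r_a2²−r_b2²) = 33.828662
base pitch p_b = π·m·cos α = 11.542893
CR = (45.233038 + 33.828662 − 212.856000·sin 14.84000°)/11.542893 = 2.126406
contact ratio ≈ 2.1264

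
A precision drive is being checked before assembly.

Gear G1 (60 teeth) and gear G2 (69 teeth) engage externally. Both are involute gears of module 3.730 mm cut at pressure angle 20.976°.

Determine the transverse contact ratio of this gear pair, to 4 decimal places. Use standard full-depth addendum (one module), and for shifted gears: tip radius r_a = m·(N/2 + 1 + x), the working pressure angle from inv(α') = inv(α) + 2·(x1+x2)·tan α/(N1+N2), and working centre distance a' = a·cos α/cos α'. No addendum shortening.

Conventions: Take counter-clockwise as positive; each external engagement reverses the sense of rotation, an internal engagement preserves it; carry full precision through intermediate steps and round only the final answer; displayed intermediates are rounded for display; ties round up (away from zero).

topology: single-mesh involute geometry — m = 3.730, 60T/69T pair
base radii: r_b1 = 104.484438, r_b2 = 120.157104
tip radii: r_a1 = 115.630000, r_a2 = 132.415000
no profile shift: α' = α, a' = a
action lengths: √(r_a1²−r_b1²) = 49.530789, √(r_a2²−r_b2²) = 55.641734
base pitch p_b = π·m·cos α = 10.941585
CR = (49.530789 + 55.641734 − 240.585000·sin 20.97600°)/10.941585 = 1.740942
contact ratio ≈ 1.7409

1.7409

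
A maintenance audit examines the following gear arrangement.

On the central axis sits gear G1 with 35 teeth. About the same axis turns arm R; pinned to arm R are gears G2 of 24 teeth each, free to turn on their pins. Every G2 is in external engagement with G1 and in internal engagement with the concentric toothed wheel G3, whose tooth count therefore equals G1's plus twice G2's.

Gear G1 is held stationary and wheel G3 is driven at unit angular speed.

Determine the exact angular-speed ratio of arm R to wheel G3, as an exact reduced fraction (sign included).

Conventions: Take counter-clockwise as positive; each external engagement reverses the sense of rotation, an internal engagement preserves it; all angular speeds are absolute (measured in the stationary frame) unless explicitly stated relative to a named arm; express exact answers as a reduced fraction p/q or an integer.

83/118

topology: planetary set — G1 35T / G2 24T / G3 83T, arm = carrier (Willis)
ring teeth: 35 + 2·24 = 83
35(ω_sun−ω_arm) = −83(ω_ring−ω_arm),  ω_sun = 0, ω_ring = 1
35(0−ω_arm) = −83(1−ω_arm)  ⇒  118·ω_arm = 83  ⇒  ω_arm = 83/118
ω_out/ω_in = 83/118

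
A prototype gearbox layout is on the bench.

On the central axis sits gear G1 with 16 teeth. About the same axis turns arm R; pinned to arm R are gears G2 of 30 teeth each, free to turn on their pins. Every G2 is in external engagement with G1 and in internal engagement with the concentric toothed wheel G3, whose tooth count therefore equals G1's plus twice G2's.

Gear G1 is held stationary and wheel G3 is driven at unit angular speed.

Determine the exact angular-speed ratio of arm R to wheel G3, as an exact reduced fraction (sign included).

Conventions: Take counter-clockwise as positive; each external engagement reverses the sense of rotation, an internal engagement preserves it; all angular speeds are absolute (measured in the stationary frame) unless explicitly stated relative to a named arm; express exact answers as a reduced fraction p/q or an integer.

19/23

class = planetary set [G3 = 16+2·30 = 76; Willis about the carrier]
ring teeth: 16 + 2·30 = 76
16(ω_sun−ω_arm) = −76(ω_ring−ω_arm),  ω_sun = 0, ω_ring = 1
16(0−ω_arm) = −76(1−ω_arm)  ⇒  92·ω_arm = 76  ⇒  ω_arm = 19/23
ω_out/ω_in = 19/23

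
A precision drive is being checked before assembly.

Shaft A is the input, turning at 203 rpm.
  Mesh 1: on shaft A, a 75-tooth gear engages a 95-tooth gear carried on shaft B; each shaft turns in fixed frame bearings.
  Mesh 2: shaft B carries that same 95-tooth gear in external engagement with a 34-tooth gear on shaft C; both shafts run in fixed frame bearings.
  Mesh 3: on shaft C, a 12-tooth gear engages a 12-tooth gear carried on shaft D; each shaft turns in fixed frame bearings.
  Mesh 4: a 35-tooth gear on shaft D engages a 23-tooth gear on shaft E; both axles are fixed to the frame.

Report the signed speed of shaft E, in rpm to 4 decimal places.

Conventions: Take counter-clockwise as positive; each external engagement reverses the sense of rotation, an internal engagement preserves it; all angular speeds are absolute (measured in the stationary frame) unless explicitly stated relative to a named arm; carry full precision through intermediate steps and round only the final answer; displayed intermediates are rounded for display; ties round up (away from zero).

recognized (5 fixed axles, 4 meshes): fixed-axis compound train
mesh 1 [75T→95T]: ω = 203.0000×75/95 = 160.2632 rpm, sense flips to −
mesh 2 [95T→34T]: ω = 160.2632×95/34 = 447.7941 rpm, sense flips to +
mesh 3 [12T→12T]: ω = 447.7941×12/12 = 447.7941 rpm, sense flips to −
mesh 4 [35T→23T]: ω = 447.7941×35/23 = 681.4258 rpm, sense flips to +
signed output speed = +681.4258 rpm

+681.4258 rpm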